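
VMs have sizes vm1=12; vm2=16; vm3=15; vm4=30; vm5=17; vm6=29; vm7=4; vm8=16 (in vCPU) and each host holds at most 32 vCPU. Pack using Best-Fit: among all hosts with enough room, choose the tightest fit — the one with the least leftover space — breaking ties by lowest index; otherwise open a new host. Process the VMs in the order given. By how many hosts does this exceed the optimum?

Best-Fit: [12,16,4] [15,17] [30] [29] [16] → 5 hosts.
Total size 139 vCPU; any packing needs at least ⌈139/32⌉ = 5 hosts.
So 5 is already optimal.

0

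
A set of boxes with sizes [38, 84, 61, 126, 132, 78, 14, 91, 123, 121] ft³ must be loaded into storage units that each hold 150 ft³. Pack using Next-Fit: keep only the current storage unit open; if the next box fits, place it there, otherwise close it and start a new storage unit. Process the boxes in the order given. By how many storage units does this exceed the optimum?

1

Next-Fit: [38,84] [61] [126] [132] [78,14] [91] [123] [121] → 8 storage units.
7 boxes exceed 75 ft³ (half the capacity), and no two of those can share a storage unit, so at least 7 storage units are needed.
An optimal packing achieves that bound: [132,14] [126] [123] [121] [91,38] [84,61] [78] → 7 storage units.
Excess: 8 − 7 = 1.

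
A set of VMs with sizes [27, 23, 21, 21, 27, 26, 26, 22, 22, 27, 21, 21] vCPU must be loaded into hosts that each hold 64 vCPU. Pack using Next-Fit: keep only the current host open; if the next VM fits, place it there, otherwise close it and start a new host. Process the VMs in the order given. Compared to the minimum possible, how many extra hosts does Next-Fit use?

Next-Fit: [27,23] [21,21] [27,26] [26,22] [22,27] [21,21] → 6 hosts.
Total size 284 vCPU; any packing needs at least ⌈284/64⌉ = 5 hosts.
An optimal packing achieves that bound: [27,27] [27,26] [26,23] [22,21,21] [22,21,21] → 5 hosts.
Excess: 6 − 5 = 1.

1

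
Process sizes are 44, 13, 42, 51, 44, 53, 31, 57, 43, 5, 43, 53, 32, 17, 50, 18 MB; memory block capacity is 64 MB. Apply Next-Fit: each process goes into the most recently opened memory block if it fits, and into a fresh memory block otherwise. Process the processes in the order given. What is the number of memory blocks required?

13 memory blocks

memory block 1: place 44 MB, 20 MB left
memory block 1: place 13 MB, 7 MB left
memory block 2: place 42 MB, 22 MB left
memory block 3: place 51 MB, 13 MB left
memory block 4: place 44 MB, 20 MB left
memory block 5: place 53 MB, 11 MB left
memory block 6: place 31 MB, 33 MB left
memory block 7: place 57 MB, 7 MB left
memory block 8: place 43 MB, 21 MB left
memory block 8: place 5 MB, 16 MB left
memory block 9: place 43 MB, 21 MB left
memory block 10: place 53 MB, 11 MB left
memory block 11: place 32 MB, 32 MB left
memory block 11: place 17 MB, 15 MB left
memory block 12: place 50 MB, 14 MB left
memory block 13: place 18 MB, 46 MB left
Final memory blocks: [44,13] [42] [51] [44] [53] [31] [57] [43,5] [43] [53] [32,17] [50] [18].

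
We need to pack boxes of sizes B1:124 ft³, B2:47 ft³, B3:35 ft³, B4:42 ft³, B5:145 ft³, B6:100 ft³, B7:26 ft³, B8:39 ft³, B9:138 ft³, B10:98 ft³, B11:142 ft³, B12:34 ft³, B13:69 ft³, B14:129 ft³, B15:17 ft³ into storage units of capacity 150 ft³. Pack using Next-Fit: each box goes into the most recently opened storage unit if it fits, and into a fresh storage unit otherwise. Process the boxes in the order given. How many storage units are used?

10

Put B1 (124 ft³) in storage unit 1; 26 ft³ remain.
Put B2 (47 ft³) in storage unit 2; 103 ft³ remain.
Put B3 (35 ft³) in storage unit 2; 68 ft³ remain.
Put B4 (42 ft³) in storage unit 2; 26 ft³ remain.
Put B5 (145 ft³) in storage unit 3; 5 ft³ remain.
Put B6 (100 ft³) in storage unit 4; 50 ft³ remain.
Put B7 (26 ft³) in storage unit 4; 24 ft³ remain.
Put B8 (39 ft³) in storage unit 5; 111 ft³ remain.
Put B9 (138 ft³) in storage unit 6; 12 ft³ remain.
Put B10 (98 ft³) in storage unit 7; 52 ft³ remain.
Put B11 (142 ft³) in storage unit 8; 8 ft³ remain.
Put B12 (34 ft³) in storage unit 9; 116 ft³ remain.
Put B13 (69 ft³) in storage unit 9; 47 ft³ remain.
Put B14 (129 ft³) in storage unit 10; 21 ft³ remain.
Put B15 (17 ft³) in storage unit 10; 4 ft³ remain.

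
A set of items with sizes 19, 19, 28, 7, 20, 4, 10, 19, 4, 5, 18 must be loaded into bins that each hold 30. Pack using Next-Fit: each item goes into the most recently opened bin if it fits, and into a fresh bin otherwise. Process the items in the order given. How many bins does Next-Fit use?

bin 1: place 19, 11 left
bin 2: place 19, 11 left
bin 3: place 28, 2 left
bin 4: place 7, 23 left
bin 4: place 20, 3 left
bin 5: place 4, 26 left
bin 5: place 10, 16 left
bin 6: place 19, 11 left
bin 6: place 4, 7 left
bin 6: place 5, 2 left
bin 7: place 18, 12 left
Final bins: [19] [19] [28] [7,20] [4,10] [19,4,5] [18].

7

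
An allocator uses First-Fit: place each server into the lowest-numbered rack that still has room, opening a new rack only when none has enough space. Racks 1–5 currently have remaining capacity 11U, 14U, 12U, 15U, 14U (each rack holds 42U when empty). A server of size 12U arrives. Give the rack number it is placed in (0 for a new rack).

Racks with room: rack 2 (14U), rack 3 (12U), rack 4 (15U), rack 5 (14U).
The first with room is rack 2.

2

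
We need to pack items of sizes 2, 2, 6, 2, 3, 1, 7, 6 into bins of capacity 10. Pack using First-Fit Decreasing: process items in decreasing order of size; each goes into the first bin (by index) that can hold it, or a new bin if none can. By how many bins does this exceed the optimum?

First-Fit Decreasing: [7,3] [6,2,2] [6,2,1] → 3 bins.
Total size 29; any packing needs at least ⌈29/10⌉ = 3 bins.
So 3 is already optimal.

0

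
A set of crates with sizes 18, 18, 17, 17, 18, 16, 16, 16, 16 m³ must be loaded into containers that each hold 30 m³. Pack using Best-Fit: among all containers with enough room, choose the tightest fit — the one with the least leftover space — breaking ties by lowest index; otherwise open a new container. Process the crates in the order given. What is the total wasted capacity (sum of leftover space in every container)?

118

Put 18 m³ in container 1; 12 m³ remain.
Put 18 m³ in container 2; 12 m³ remain.
Put 17 m³ in container 3; 13 m³ remain.
Put 17 m³ in container 4; 13 m³ remain.
Put 18 m³ in container 5; 12 m³ remain.
Put 16 m³ in container 6; 14 m³ remain.
Put 16 m³ in container 7; 14 m³ remain.
Put 16 m³ in container 8; 14 m³ remain.
Put 16 m³ in container 9; 14 m³ remain.
9 containers × 30 m³ = 270 m³; used 152 m³; unused 118 m³.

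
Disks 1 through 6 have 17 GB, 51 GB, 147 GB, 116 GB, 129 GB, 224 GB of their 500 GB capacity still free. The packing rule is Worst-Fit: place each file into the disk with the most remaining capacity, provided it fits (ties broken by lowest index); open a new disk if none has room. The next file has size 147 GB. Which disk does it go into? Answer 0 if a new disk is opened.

6

Disks with room: disk 3 (147 GB), disk 6 (224 GB).
Most room is disk 6 with 224 GB free.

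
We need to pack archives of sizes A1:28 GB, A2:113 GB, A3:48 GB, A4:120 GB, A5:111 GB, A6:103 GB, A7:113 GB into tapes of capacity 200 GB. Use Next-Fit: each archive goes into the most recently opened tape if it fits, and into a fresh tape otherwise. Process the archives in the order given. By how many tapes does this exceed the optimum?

Next-Fit: [28,113,48] [120] [111] [103] [113] → 5 tapes.
5 archives exceed 100 GB (half the capacity), and no two of those can share a tape, so at least 5 tapes are needed.
So 5 is already optimal.

0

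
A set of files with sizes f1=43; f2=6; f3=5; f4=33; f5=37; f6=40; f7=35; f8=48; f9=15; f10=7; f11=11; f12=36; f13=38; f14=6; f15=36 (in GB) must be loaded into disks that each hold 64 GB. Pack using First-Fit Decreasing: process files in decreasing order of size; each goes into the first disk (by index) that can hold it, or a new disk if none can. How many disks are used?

Sorted descending: 48, 43, 40, 38, 37, 36, 36, 35, 33, 15, 11, 7, 6, 6, 5.
disk 1: place 48 GB, 16 GB left
disk 2: place 43 GB, 21 GB left
disk 3: place 40 GB, 24 GB left
disk 4: place 38 GB, 26 GB left
disk 5: place 37 GB, 27 GB left
disk 6: place 36 GB, 28 GB left
disk 7: place 36 GB, 28 GB left
disk 8: place 35 GB, 29 GB left
disk 9: place 33 GB, 31 GB left
disk 1: place 15 GB, 1 GB left
disk 2: place 11 GB, 10 GB left
disk 2: place 7 GB, 3 GB left
disk 3: place 6 GB, 18 GB left
disk 3: place 6 GB, 12 GB left
disk 3: place 5 GB, 7 GB left
Final disks: [48,15] [43,11,7] [40,6,6,5] [38] [37] [36] [36] [35] [33].

9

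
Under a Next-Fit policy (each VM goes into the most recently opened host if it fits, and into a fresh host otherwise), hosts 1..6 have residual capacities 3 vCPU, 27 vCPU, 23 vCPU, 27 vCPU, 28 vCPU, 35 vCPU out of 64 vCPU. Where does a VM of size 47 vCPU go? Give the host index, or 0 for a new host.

Next-Fit only looks at host 6, which has 35 vCPU free.
47 vCPU does not fit, so a new host is opened.

0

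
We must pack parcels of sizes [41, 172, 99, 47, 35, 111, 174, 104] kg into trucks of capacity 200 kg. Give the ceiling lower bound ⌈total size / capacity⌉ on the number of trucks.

Total size = 41 + 172 + 99 + 47 + 35 + 111 + 174 + 104 = 783 kg.
⌈783 / 200⌉ = 4.

4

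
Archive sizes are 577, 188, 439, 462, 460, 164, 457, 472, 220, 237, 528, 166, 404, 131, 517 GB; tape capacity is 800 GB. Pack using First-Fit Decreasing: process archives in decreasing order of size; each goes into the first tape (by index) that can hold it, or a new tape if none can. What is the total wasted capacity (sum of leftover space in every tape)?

Sorted descending: 577, 528, 517, 472, 462, 460, 457, 439, 404, 237, 220, 188, 166, 164, 131.
Put 577 GB in tape 1; 223 GB remain.
Put 528 GB in tape 2; 272 GB remain.
Put 517 GB in tape 3; 283 GB remain.
Put 472 GB in tape 4; 328 GB remain.
Put 462 GB in tape 5; 338 GB remain.
Put 460 GB in tape 6; 340 GB remain.
Put 457 GB in tape 7; 343 GB remain.
Put 439 GB in tape 8; 361 GB remain.
Put 404 GB in tape 9; 396 GB remain.
Put 237 GB in tape 2; 35 GB remain.
Put 220 GB in tape 1; 3 GB remain.
Put 188 GB in tape 3; 95 GB remain.
Put 166 GB in tape 4; 162 GB remain.
Put 164 GB in tape 5; 174 GB remain.
Put 131 GB in tape 4; 31 GB remain.
9 tapes × 800 GB = 7200 GB; used 5422 GB; unused 1778 GB.

1778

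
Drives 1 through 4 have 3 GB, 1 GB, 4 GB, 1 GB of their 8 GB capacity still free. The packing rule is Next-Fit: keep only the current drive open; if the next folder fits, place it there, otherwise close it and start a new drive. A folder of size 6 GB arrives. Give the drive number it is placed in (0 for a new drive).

0

Next-Fit only looks at drive 4, which has 1 GB free.
6 GB does not fit, so a new drive is opened.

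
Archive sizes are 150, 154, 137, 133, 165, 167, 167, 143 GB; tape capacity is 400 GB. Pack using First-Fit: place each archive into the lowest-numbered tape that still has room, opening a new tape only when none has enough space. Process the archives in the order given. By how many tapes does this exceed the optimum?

0

First-Fit: [150,154] [137,133] [165,167] [167,143] → 4 tapes.
Total size 1216 GB; any packing needs at least ⌈1216/400⌉ = 4 tapes.
So 4 is already optimal.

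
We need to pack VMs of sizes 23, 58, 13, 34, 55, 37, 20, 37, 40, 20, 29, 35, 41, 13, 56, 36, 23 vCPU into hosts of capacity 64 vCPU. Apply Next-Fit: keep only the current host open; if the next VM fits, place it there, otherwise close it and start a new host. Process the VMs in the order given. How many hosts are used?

23 vCPU → host 1 (remaining 41 vCPU)
58 vCPU → host 2 (remaining 6 vCPU)
13 vCPU → host 3 (remaining 51 vCPU)
34 vCPU → host 3 (remaining 17 vCPU)
55 vCPU → host 4 (remaining 9 vCPU)
37 vCPU → host 5 (remaining 27 vCPU)
20 vCPU → host 5 (remaining 7 vCPU)
37 vCPU → host 6 (remaining 27 vCPU)
40 vCPU → host 7 (remaining 24 vCPU)
20 vCPU → host 7 (remaining 4 vCPU)
29 vCPU → host 8 (remaining 35 vCPU)
35 vCPU → host 8 (remaining 0 vCPU)
41 vCPU → host 9 (remaining 23 vCPU)
13 vCPU → host 9 (remaining 10 vCPU)
56 vCPU → host 10 (remaining 8 vCPU)
36 vCPU → host 11 (remaining 28 vCPU)
23 vCPU → host 11 (remaining 5 vCPU)
Final hosts: [23] [58] [13,34] [55] [37,20] [37] [40,20] [29,35] [41,13] [56] [36,23].

11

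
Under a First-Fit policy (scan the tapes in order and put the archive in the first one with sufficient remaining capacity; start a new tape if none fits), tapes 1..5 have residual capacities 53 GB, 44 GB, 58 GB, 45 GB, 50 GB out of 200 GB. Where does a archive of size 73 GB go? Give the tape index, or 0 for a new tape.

No tape has ≥ 73 GB free, so a new tape is opened.

0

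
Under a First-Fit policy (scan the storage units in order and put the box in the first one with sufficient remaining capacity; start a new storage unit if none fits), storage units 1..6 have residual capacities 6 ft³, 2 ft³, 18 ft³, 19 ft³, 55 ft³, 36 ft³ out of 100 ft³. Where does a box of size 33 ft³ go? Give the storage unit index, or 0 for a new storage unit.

Storage units with room: storage unit 5 (55 ft³), storage unit 6 (36 ft³).
The first with room is storage unit 5.

5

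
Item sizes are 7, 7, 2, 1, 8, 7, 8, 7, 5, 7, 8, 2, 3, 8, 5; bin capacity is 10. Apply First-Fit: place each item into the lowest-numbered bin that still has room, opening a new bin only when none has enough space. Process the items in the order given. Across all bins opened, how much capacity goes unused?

15

Put 7 in bin 1; 3 remain.
Put 7 in bin 2; 3 remain.
Put 2 in bin 1; 1 remain.
Put 1 in bin 1; 0 remain.
Put 8 in bin 3; 2 remain.
Put 7 in bin 4; 3 remain.
Put 8 in bin 5; 2 remain.
Put 7 in bin 6; 3 remain.
Put 5 in bin 7; 5 remain.
Put 7 in bin 8; 3 remain.
Put 8 in bin 9; 2 remain.
Put 2 in bin 2; 1 remain.
Put 3 in bin 4; 0 remain.
Put 8 in bin 10; 2 remain.
Put 5 in bin 7; 0 remain.
10 bins × 10 = 100; used 85; unused 15.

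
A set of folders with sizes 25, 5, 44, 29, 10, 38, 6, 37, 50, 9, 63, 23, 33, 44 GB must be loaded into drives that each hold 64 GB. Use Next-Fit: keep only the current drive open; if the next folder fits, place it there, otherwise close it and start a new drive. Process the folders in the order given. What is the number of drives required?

25 GB → drive 1 (remaining 39 GB)
5 GB → drive 1 (remaining 34 GB)
44 GB → drive 2 (remaining 20 GB)
29 GB → drive 3 (remaining 35 GB)
10 GB → drive 3 (remaining 25 GB)
38 GB → drive 4 (remaining 26 GB)
6 GB → drive 4 (remaining 20 GB)
37 GB → drive 5 (remaining 27 GB)
50 GB → drive 6 (remaining 14 GB)
9 GB → drive 6 (remaining 5 GB)
63 GB → drive 7 (remaining 1 GB)
23 GB → drive 8 (remaining 41 GB)
33 GB → drive 8 (remaining 8 GB)
44 GB → drive 9 (remaining 20 GB)

9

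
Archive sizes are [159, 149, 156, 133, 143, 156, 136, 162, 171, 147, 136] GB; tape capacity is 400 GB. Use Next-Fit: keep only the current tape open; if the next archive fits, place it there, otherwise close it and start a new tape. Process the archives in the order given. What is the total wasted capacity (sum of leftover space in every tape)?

752

Put 159 GB in tape 1; 241 GB remain.
Put 149 GB in tape 1; 92 GB remain.
Put 156 GB in tape 2; 244 GB remain.
Put 133 GB in tape 2; 111 GB remain.
Put 143 GB in tape 3; 257 GB remain.
Put 156 GB in tape 3; 101 GB remain.
Put 136 GB in tape 4; 264 GB remain.
Put 162 GB in tape 4; 102 GB remain.
Put 171 GB in tape 5; 229 GB remain.
Put 147 GB in tape 5; 82 GB remain.
Put 136 GB in tape 6; 264 GB remain.
6 tapes × 400 GB = 2400 GB; used 1648 GB; unused 752 GB.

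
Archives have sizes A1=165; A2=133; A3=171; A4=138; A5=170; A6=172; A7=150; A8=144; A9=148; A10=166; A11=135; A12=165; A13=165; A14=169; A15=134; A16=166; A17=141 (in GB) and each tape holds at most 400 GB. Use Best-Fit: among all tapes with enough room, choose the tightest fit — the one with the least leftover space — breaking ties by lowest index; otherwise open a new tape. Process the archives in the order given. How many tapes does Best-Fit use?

9

tape 1: place A1 (165 GB), 235 GB left
tape 1: place A2 (133 GB), 102 GB left
tape 2: place A3 (171 GB), 229 GB left
tape 2: place A4 (138 GB), 91 GB left
tape 3: place A5 (170 GB), 230 GB left
tape 3: place A6 (172 GB), 58 GB left
tape 4: place A7 (150 GB), 250 GB left
tape 4: place A8 (144 GB), 106 GB left
tape 5: place A9 (148 GB), 252 GB left
tape 5: place A10 (166 GB), 86 GB left
tape 6: place A11 (135 GB), 265 GB left
tape 6: place A12 (165 GB), 100 GB left
tape 7: place A13 (165 GB), 235 GB left
tape 7: place A14 (169 GB), 66 GB left
tape 8: place A15 (134 GB), 266 GB left
tape 8: place A16 (166 GB), 100 GB left
tape 9: place A17 (141 GB), 259 GB left
Final tapes: [165,133] [171,138] [170,172] [150,144] [148,166] [135,165] [165,169] [134,166] [141].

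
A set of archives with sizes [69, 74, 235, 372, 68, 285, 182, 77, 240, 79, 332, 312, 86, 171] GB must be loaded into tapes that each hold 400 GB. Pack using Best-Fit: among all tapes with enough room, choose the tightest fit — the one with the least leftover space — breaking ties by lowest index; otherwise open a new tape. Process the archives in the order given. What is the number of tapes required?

8 tapes

tape 1: place 69 GB, 331 GB left
tape 1: place 74 GB, 257 GB left
tape 1: place 235 GB, 22 GB left
tape 2: place 372 GB, 28 GB left
tape 3: place 68 GB, 332 GB left
tape 3: place 285 GB, 47 GB left
tape 4: place 182 GB, 218 GB left
tape 4: place 77 GB, 141 GB left
tape 5: place 240 GB, 160 GB left
tape 4: place 79 GB, 62 GB left
tape 6: place 332 GB, 68 GB left
tape 7: place 312 GB, 88 GB left
tape 7: place 86 GB, 2 GB left
tape 8: place 171 GB, 229 GB left
Final tapes: [69,74,235] [372] [68,285] [182,77,79] [240] [332] [312,86] [171].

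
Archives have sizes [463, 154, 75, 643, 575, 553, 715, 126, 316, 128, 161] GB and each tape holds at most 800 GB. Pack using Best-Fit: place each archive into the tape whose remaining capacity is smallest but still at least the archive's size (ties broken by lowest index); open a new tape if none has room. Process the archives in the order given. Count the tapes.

6

463 GB → tape 1 (remaining 337 GB)
154 GB → tape 1 (remaining 183 GB)
75 GB → tape 1 (remaining 108 GB)
643 GB → tape 2 (remaining 157 GB)
575 GB → tape 3 (remaining 225 GB)
553 GB → tape 4 (remaining 247 GB)
715 GB → tape 5 (remaining 85 GB)
126 GB → tape 2 (remaining 31 GB)
316 GB → tape 6 (remaining 484 GB)
128 GB → tape 3 (remaining 97 GB)
161 GB → tape 4 (remaining 86 GB)
Final tapes: [463,154,75] [643,126] [575,128] [553,161] [715] [316].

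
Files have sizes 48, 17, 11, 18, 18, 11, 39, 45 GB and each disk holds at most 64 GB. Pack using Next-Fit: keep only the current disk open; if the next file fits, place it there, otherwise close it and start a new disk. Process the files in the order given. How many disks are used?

4

disk 1: place 48 GB, 16 GB left
disk 2: place 17 GB, 47 GB left
disk 2: place 11 GB, 36 GB left
disk 2: place 18 GB, 18 GB left
disk 2: place 18 GB, 0 GB left
disk 3: place 11 GB, 53 GB left
disk 3: place 39 GB, 14 GB left
disk 4: place 45 GB, 19 GB left
Final disks: [48] [17,11,18,18] [11,39] [45].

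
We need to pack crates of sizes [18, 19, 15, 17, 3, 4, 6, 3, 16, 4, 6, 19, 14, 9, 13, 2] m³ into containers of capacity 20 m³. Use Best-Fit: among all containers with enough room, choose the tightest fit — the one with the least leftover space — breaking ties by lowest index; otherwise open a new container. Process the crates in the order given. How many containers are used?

10

Put 18 m³ in container 1; 2 m³ remain.
Put 19 m³ in container 2; 1 m³ remain.
Put 15 m³ in container 3; 5 m³ remain.
Put 17 m³ in container 4; 3 m³ remain.
Put 3 m³ in container 4; 0 m³ remain.
Put 4 m³ in container 3; 1 m³ remain.
Put 6 m³ in container 5; 14 m³ remain.
Put 3 m³ in container 5; 11 m³ remain.
Put 16 m³ in container 6; 4 m³ remain.
Put 4 m³ in container 6; 0 m³ remain.
Put 6 m³ in container 5; 5 m³ remain.
Put 19 m³ in container 7; 1 m³ remain.
Put 14 m³ in container 8; 6 m³ remain.
Put 9 m³ in container 9; 11 m³ remain.
Put 13 m³ in container 10; 7 m³ remain.
Put 2 m³ in container 1; 0 m³ remain.
Final containers: [18,2] [19] [15,4] [17,3] [6,3,6] [16,4] [19] [14] [9] [13].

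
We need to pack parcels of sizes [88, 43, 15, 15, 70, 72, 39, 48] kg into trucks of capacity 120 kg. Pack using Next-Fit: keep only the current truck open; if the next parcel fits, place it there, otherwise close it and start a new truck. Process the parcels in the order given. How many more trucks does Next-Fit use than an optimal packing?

1

Next-Fit: [88] [43,15,15] [70] [72,39] [48] → 5 trucks.
Total size 390 kg; any packing needs at least ⌈390/120⌉ = 4 trucks.
An optimal packing achieves that bound: [88,15,15] [72,48] [70,43] [39] → 4 trucks.
Excess: 5 − 4 = 1.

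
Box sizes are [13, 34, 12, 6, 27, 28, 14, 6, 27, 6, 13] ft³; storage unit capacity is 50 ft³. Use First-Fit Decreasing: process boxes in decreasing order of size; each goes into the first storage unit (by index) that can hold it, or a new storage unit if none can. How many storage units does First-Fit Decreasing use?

Sorted descending: 34, 28, 27, 27, 14, 13, 13, 12, 6, 6, 6.
34 ft³ → storage unit 1 (remaining 16 ft³)
28 ft³ → storage unit 2 (remaining 22 ft³)
27 ft³ → storage unit 3 (remaining 23 ft³)
27 ft³ → storage unit 4 (remaining 23 ft³)
14 ft³ → storage unit 1 (remaining 2 ft³)
13 ft³ → storage unit 2 (remaining 9 ft³)
13 ft³ → storage unit 3 (remaining 10 ft³)
12 ft³ → storage unit 4 (remaining 11 ft³)
6 ft³ → storage unit 2 (remaining 3 ft³)
6 ft³ → storage unit 3 (remaining 4 ft³)
6 ft³ → storage unit 4 (remaining 5 ft³)

4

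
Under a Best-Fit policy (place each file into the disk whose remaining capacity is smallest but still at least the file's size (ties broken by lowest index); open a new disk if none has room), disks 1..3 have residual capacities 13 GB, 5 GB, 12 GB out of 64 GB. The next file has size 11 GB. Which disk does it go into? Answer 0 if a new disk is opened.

Disks with room: disk 1 (13 GB), disk 3 (12 GB).
Tightest fit is disk 3 with 12 GB free.

3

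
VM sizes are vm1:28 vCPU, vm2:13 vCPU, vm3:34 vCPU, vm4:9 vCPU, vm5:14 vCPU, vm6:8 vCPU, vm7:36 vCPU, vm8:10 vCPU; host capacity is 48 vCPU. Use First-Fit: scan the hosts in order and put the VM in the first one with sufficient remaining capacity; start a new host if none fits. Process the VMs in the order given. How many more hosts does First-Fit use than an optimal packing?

First-Fit: [28,13] [34,9] [14,8,10] [36] → 4 hosts.
Total size 152 vCPU; any packing needs at least ⌈152/48⌉ = 4 hosts.
So 4 is already optimal.

0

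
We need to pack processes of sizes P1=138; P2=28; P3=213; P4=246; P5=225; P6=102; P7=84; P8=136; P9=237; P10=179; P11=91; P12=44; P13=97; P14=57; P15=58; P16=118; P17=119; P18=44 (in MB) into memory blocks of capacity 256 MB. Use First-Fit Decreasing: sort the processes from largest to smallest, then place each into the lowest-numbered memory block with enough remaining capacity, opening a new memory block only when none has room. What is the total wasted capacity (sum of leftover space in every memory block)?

Sorted descending: 246, 237, 225, 213, 179, 138, 136, 119, 118, 102, 97, 91, 84, 58, 57, 44, 44, 28.
memory block 1: place 246 MB, 10 MB left
memory block 2: place 237 MB, 19 MB left
memory block 3: place 225 MB, 31 MB left
memory block 4: place 213 MB, 43 MB left
memory block 5: place 179 MB, 77 MB left
memory block 6: place 138 MB, 118 MB left
memory block 7: place 136 MB, 120 MB left
memory block 7: place 119 MB, 1 MB left
memory block 6: place 118 MB, 0 MB left
memory block 8: place 102 MB, 154 MB left
memory block 8: place 97 MB, 57 MB left
memory block 9: place 91 MB, 165 MB left
memory block 9: place 84 MB, 81 MB left
memory block 5: place 58 MB, 19 MB left
memory block 8: place 57 MB, 0 MB left
memory block 9: place 44 MB, 37 MB left
memory block 10: place 44 MB, 212 MB left
memory block 3: place 28 MB, 3 MB left
10 memory blocks × 256 MB = 2560 MB; used 2216 MB; unused 344 MB.

344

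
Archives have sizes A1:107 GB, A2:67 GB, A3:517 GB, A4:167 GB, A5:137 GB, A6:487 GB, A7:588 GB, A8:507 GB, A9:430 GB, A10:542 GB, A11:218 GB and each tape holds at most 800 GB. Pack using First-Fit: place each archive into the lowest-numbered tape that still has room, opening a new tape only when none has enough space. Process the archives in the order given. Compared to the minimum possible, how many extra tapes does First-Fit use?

0

First-Fit: [107,67,517] [167,137,487] [588] [507,218] [430] [542] → 6 tapes.
6 archives exceed 400 GB (half the capacity), and no two of those can share a tape, so at least 6 tapes are needed.
So 6 is already optimal.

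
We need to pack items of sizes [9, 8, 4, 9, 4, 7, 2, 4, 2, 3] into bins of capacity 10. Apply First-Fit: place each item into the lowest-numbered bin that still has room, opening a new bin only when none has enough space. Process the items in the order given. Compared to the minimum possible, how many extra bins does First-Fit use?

0

First-Fit: [9] [8,2] [4,4,2] [9] [7,3] [4] → 6 bins.
Total size 52; any packing needs at least ⌈52/10⌉ = 6 bins.
So 6 is already optimal.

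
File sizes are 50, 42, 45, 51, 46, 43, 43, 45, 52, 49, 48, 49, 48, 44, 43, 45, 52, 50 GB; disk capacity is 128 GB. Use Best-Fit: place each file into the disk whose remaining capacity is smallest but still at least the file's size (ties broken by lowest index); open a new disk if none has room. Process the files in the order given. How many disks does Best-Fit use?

9 disks

disk 1: place 50 GB, 78 GB left
disk 1: place 42 GB, 36 GB left
disk 2: place 45 GB, 83 GB left
disk 2: place 51 GB, 32 GB left
disk 3: place 46 GB, 82 GB left
disk 3: place 43 GB, 39 GB left
disk 4: place 43 GB, 85 GB left
disk 4: place 45 GB, 40 GB left
disk 5: place 52 GB, 76 GB left
disk 5: place 49 GB, 27 GB left
disk 6: place 48 GB, 80 GB left
disk 6: place 49 GB, 31 GB left
disk 7: place 48 GB, 80 GB left
disk 7: place 44 GB, 36 GB left
disk 8: place 43 GB, 85 GB left
disk 8: place 45 GB, 40 GB left
disk 9: place 52 GB, 76 GB left
disk 9: place 50 GB, 26 GB left
Final disks: [50,42] [45,51] [46,43] [43,45] [52,49] [48,49] [48,44] [43,45] [52,50].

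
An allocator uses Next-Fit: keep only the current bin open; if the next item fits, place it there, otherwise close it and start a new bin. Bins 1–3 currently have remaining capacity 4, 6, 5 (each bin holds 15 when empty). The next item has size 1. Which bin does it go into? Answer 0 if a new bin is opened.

3

Next-Fit only looks at bin 3, which has 5 free.
1 fits there.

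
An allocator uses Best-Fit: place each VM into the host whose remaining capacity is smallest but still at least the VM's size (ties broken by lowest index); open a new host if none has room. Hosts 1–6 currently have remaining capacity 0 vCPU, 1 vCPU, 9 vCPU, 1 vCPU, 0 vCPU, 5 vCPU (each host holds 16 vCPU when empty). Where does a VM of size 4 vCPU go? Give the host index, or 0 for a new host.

Hosts with room: host 3 (9 vCPU), host 6 (5 vCPU).
Tightest fit is host 6 with 5 vCPU free.

6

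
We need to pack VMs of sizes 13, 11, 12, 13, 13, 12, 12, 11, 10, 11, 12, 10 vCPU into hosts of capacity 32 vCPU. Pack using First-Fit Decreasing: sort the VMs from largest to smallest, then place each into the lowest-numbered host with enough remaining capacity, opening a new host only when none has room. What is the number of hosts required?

6

Sorted descending: 13, 13, 13, 12, 12, 12, 12, 11, 11, 11, 10, 10.
13 vCPU → host 1 (remaining 19 vCPU)
13 vCPU → host 1 (remaining 6 vCPU)
13 vCPU → host 2 (remaining 19 vCPU)
12 vCPU → host 2 (remaining 7 vCPU)
12 vCPU → host 3 (remaining 20 vCPU)
12 vCPU → host 3 (remaining 8 vCPU)
12 vCPU → host 4 (remaining 20 vCPU)
11 vCPU → host 4 (remaining 9 vCPU)
11 vCPU → host 5 (remaining 21 vCPU)
11 vCPU → host 5 (remaining 10 vCPU)
10 vCPU → host 5 (remaining 0 vCPU)
10 vCPU → host 6 (remaining 22 vCPU)
Final hosts: [13,13] [13,12] [12,12] [12,11] [11,11,10] [10].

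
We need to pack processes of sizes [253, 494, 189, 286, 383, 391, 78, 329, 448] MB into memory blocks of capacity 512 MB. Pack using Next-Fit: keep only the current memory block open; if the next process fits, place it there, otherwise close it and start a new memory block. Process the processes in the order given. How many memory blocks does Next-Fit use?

7 memory blocks

253 MB → memory block 1 (remaining 259 MB)
494 MB → memory block 2 (remaining 18 MB)
189 MB → memory block 3 (remaining 323 MB)
286 MB → memory block 3 (remaining 37 MB)
383 MB → memory block 4 (remaining 129 MB)
391 MB → memory block 5 (remaining 121 MB)
78 MB → memory block 5 (remaining 43 MB)
329 MB → memory block 6 (remaining 183 MB)
448 MB → memory block 7 (remaining 64 MB)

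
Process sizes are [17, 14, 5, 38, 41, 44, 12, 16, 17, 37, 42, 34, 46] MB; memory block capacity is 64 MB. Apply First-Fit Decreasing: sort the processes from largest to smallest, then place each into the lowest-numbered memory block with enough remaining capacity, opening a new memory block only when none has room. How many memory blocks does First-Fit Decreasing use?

Sorted descending: 46, 44, 42, 41, 38, 37, 34, 17, 17, 16, 14, 12, 5.
46 MB → memory block 1 (remaining 18 MB)
44 MB → memory block 2 (remaining 20 MB)
42 MB → memory block 3 (remaining 22 MB)
41 MB → memory block 4 (remaining 23 MB)
38 MB → memory block 5 (remaining 26 MB)
37 MB → memory block 6 (remaining 27 MB)
34 MB → memory block 7 (remaining 30 MB)
17 MB → memory block 1 (remaining 1 MB)
17 MB → memory block 2 (remaining 3 MB)
16 MB → memory block 3 (remaining 6 MB)
14 MB → memory block 4 (remaining 9 MB)
12 MB → memory block 5 (remaining 14 MB)
5 MB → memory block 3 (remaining 1 MB)
Final memory blocks: [46,17] [44,17] [42,16,5] [41,14] [38,12] [37] [34].

7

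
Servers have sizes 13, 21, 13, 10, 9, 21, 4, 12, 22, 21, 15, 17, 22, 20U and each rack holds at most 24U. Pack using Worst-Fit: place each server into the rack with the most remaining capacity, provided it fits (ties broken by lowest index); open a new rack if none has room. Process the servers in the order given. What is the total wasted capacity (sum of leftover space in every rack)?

44

rack 1: place 13U, 11U left
rack 2: place 21U, 3U left
rack 3: place 13U, 11U left
rack 1: place 10U, 1U left
rack 3: place 9U, 2U left
rack 4: place 21U, 3U left
rack 5: place 4U, 20U left
rack 5: place 12U, 8U left
rack 6: place 22U, 2U left
rack 7: place 21U, 3U left
rack 8: place 15U, 9U left
rack 9: place 17U, 7U left
rack 10: place 22U, 2U left
rack 11: place 20U, 4U left
11 racks × 24U = 264U; used 220U; unused 44U.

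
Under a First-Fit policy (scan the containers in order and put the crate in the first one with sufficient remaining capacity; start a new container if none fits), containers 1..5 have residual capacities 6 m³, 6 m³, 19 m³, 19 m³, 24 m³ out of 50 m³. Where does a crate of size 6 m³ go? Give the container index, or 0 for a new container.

Containers with room: container 1 (6 m³), container 2 (6 m³), container 3 (19 m³), container 4 (19 m³), container 5 (24 m³).
The first with room is container 1.

1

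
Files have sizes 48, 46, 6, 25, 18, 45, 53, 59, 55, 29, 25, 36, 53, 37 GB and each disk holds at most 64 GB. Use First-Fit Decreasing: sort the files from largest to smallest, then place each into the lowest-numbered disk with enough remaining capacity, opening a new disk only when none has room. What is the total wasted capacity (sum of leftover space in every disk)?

105

Sorted descending: 59, 55, 53, 53, 48, 46, 45, 37, 36, 29, 25, 25, 18, 6.
Put 59 GB in disk 1; 5 GB remain.
Put 55 GB in disk 2; 9 GB remain.
Put 53 GB in disk 3; 11 GB remain.
Put 53 GB in disk 4; 11 GB remain.
Put 48 GB in disk 5; 16 GB remain.
Put 46 GB in disk 6; 18 GB remain.
Put 45 GB in disk 7; 19 GB remain.
Put 37 GB in disk 8; 27 GB remain.
Put 36 GB in disk 9; 28 GB remain.
Put 29 GB in disk 10; 35 GB remain.
Put 25 GB in disk 8; 2 GB remain.
Put 25 GB in disk 9; 3 GB remain.
Put 18 GB in disk 6; 0 GB remain.
Put 6 GB in disk 2; 3 GB remain.
10 disks × 64 GB = 640 GB; used 535 GB; unused 105 GB.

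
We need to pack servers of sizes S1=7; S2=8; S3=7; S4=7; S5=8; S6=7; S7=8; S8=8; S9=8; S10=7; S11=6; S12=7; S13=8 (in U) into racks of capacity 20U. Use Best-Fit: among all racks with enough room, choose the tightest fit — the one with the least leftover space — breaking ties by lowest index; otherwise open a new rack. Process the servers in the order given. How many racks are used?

6

S1 (7U) → rack 1 (remaining 13U)
S2 (8U) → rack 1 (remaining 5U)
S3 (7U) → rack 2 (remaining 13U)
S4 (7U) → rack 2 (remaining 6U)
S5 (8U) → rack 3 (remaining 12U)
S6 (7U) → rack 3 (remaining 5U)
S7 (8U) → rack 4 (remaining 12U)
S8 (8U) → rack 4 (remaining 4U)
S9 (8U) → rack 5 (remaining 12U)
S10 (7U) → rack 5 (remaining 5U)
S11 (6U) → rack 2 (remaining 0U)
S12 (7U) → rack 6 (remaining 13U)
S13 (8U) → rack 6 (remaining 5U)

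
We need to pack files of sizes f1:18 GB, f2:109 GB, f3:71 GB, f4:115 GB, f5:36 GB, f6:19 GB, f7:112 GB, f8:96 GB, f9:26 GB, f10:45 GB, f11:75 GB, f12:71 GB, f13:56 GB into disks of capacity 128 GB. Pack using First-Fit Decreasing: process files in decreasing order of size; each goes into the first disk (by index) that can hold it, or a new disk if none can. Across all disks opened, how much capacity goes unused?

Sorted descending: 115, 112, 109, 96, 75, 71, 71, 56, 45, 36, 26, 19, 18.
disk 1: place 115 GB, 13 GB left
disk 2: place 112 GB, 16 GB left
disk 3: place 109 GB, 19 GB left
disk 4: place 96 GB, 32 GB left
disk 5: place 75 GB, 53 GB left
disk 6: place 71 GB, 57 GB left
disk 7: place 71 GB, 57 GB left
disk 6: place 56 GB, 1 GB left
disk 5: place 45 GB, 8 GB left
disk 7: place 36 GB, 21 GB left
disk 4: place 26 GB, 6 GB left
disk 3: place 19 GB, 0 GB left
disk 7: place 18 GB, 3 GB left
7 disks × 128 GB = 896 GB; used 849 GB; unused 47 GB.

47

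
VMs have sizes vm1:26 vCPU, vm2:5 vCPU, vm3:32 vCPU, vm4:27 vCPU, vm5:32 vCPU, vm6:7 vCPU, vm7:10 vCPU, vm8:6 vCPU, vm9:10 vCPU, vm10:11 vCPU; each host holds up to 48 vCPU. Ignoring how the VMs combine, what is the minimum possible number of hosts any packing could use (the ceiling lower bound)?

Total size = 26 + 5 + 32 + 27 + 32 + 7 + 10 + 6 + 10 + 11 = 166 vCPU.
⌈166 / 48⌉ = 4.

4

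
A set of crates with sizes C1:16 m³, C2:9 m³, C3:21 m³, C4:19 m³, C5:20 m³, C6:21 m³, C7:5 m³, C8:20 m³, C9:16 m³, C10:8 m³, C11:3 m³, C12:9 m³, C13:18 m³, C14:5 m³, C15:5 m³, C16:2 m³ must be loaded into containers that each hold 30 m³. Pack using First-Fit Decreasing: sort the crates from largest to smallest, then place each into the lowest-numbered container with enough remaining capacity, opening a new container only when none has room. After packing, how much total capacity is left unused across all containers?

43

Sorted descending: 21, 21, 20, 20, 19, 18, 16, 16, 9, 9, 8, 5, 5, 5, 3, 2.
container 1: place 21 m³, 9 m³ left
container 2: place 21 m³, 9 m³ left
container 3: place 20 m³, 10 m³ left
container 4: place 20 m³, 10 m³ left
container 5: place 19 m³, 11 m³ left
container 6: place 18 m³, 12 m³ left
container 7: place 16 m³, 14 m³ left
container 8: place 16 m³, 14 m³ left
container 1: place 9 m³, 0 m³ left
container 2: place 9 m³, 0 m³ left
container 3: place 8 m³, 2 m³ left
container 4: place 5 m³, 5 m³ left
container 4: place 5 m³, 0 m³ left
container 5: place 5 m³, 6 m³ left
container 5: place 3 m³, 3 m³ left
container 3: place 2 m³, 0 m³ left
8 containers × 30 m³ = 240 m³; used 197 m³; unused 43 m³.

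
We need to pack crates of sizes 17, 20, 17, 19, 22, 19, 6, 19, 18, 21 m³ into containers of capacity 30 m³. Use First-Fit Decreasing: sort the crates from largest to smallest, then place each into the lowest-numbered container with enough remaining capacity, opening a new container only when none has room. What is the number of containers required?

9

Sorted descending: 22, 21, 20, 19, 19, 19, 18, 17, 17, 6.
container 1: place 22 m³, 8 m³ left
container 2: place 21 m³, 9 m³ left
container 3: place 20 m³, 10 m³ left
container 4: place 19 m³, 11 m³ left
container 5: place 19 m³, 11 m³ left
container 6: place 19 m³, 11 m³ left
container 7: place 18 m³, 12 m³ left
container 8: place 17 m³, 13 m³ left
container 9: place 17 m³, 13 m³ left
container 1: place 6 m³, 2 m³ left
Final containers: [22,6] [21] [20] [19] [19] [19] [18] [17] [17].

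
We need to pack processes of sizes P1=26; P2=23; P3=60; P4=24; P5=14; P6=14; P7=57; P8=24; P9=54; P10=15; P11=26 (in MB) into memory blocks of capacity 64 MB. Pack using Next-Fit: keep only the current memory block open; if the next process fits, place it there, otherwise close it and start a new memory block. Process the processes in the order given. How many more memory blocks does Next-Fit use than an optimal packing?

Next-Fit: [26,23] [60] [24,14,14] [57] [24] [54] [15,26] → 7 memory blocks.
Total size 337 MB; any packing needs at least ⌈337/64⌉ = 6 memory blocks.
An optimal packing achieves that bound: [60] [57] [54] [26,26] [24,24,15] [23,14,14] → 6 memory blocks.
Excess: 7 − 6 = 1.

1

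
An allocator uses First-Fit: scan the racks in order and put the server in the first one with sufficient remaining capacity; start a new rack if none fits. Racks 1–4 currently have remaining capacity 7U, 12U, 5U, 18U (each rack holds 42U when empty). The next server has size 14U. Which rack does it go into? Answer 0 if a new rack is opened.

4

Racks with room: rack 4 (18U).
The first with room is rack 4.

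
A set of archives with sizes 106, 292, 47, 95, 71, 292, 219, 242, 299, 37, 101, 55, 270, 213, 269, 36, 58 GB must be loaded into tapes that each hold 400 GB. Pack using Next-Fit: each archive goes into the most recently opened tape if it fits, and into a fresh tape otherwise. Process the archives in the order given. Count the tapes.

10 tapes

Put 106 GB in tape 1; 294 GB remain.
Put 292 GB in tape 1; 2 GB remain.
Put 47 GB in tape 2; 353 GB remain.
Put 95 GB in tape 2; 258 GB remain.
Put 71 GB in tape 2; 187 GB remain.
Put 292 GB in tape 3; 108 GB remain.
Put 219 GB in tape 4; 181 GB remain.
Put 242 GB in tape 5; 158 GB remain.
Put 299 GB in tape 6; 101 GB remain.
Put 37 GB in tape 6; 64 GB remain.
Put 101 GB in tape 7; 299 GB remain.
Put 55 GB in tape 7; 244 GB remain.
Put 270 GB in tape 8; 130 GB remain.
Put 213 GB in tape 9; 187 GB remain.
Put 269 GB in tape 10; 131 GB remain.
Put 36 GB in tape 10; 95 GB remain.
Put 58 GB in tape 10; 37 GB remain.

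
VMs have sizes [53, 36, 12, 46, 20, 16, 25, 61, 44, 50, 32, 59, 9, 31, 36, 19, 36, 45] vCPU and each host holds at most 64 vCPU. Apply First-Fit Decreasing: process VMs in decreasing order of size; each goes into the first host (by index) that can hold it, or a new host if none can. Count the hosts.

11

Sorted descending: 61, 59, 53, 50, 46, 45, 44, 36, 36, 36, 32, 31, 25, 20, 19, 16, 12, 9.
Put 61 vCPU in host 1; 3 vCPU remain.
Put 59 vCPU in host 2; 5 vCPU remain.
Put 53 vCPU in host 3; 11 vCPU remain.
Put 50 vCPU in host 4; 14 vCPU remain.
Put 46 vCPU in host 5; 18 vCPU remain.
Put 45 vCPU in host 6; 19 vCPU remain.
Put 44 vCPU in host 7; 20 vCPU remain.
Put 36 vCPU in host 8; 28 vCPU remain.
Put 36 vCPU in host 9; 28 vCPU remain.
Put 36 vCPU in host 10; 28 vCPU remain.
Put 32 vCPU in host 11; 32 vCPU remain.
Put 31 vCPU in host 11; 1 vCPU remain.
Put 25 vCPU in host 8; 3 vCPU remain.
Put 20 vCPU in host 7; 0 vCPU remain.
Put 19 vCPU in host 6; 0 vCPU remain.
Put 16 vCPU in host 5; 2 vCPU remain.
Put 12 vCPU in host 4; 2 vCPU remain.
Put 9 vCPU in host 3; 2 vCPU remain.
Final hosts: [61] [59] [53,9] [50,12] [46,16] [45,19] [44,20] [36,25] [36] [36] [32,31].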